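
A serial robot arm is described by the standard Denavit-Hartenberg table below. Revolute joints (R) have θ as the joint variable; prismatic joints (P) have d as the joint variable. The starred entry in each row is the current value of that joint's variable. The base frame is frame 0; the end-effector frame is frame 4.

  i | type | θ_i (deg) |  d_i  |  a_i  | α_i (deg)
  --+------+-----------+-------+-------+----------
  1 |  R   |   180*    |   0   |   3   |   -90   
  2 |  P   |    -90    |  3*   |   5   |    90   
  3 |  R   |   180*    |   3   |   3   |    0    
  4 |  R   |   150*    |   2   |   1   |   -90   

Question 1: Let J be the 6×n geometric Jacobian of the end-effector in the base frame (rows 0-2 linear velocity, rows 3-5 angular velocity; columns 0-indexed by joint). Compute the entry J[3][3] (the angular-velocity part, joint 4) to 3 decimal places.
axis z_3 = (1.0000,-0.0000,0.0000); lever o_n−o_3 = (2.0000,0.5000,0.8660)
cross product → J_v[:, 3] = (-0.0000,-0.8660,0.5000)
J_ω[:, 3] = z_3
entry J[3][3] = 1.0000

1.000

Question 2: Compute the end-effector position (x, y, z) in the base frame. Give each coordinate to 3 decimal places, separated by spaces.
after link 1: o_1 = (-3.0000, 0.0000, 0.0000)
after link 2: o_2 = (-3.0000, -3.0000, 5.0000)
after link 3: o_3 = (-0.0000, -3.0000, 2.0000)
after link 4: o_4 = (2.0000, -2.5000, 2.8660)

2.000 -2.500 2.866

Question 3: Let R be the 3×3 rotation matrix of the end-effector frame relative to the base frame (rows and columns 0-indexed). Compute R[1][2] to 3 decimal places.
-0.866

End-effector z-axis (col 2 of R) = (-0.0000,-0.8660,0.5000)
R[1][2] = -0.8660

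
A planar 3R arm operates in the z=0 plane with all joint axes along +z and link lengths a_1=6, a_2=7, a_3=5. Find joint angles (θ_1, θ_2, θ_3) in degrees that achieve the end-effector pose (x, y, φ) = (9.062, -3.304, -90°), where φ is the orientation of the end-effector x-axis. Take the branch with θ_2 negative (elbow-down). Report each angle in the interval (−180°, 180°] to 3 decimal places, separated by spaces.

60.001 -90.003 -59.998

wrist centre = target − a_3·(cos φ, sin φ) = (9.0620, 1.6960)
cos θ_2 = (84.9963−6²−7²)/(2·6·7) = -0.0000; θ_2 = -90.0026° (elbow-down)
β = atan2(1.6960,9.0620) = 10.6006°; ψ = atan2(-7.0000,5.9997) = -49.4002°
θ_1 = β − ψ = 60.0007°
θ_3 = φ − θ_1 − θ_2 = -59.9982° (wrapped to (-180°,180°])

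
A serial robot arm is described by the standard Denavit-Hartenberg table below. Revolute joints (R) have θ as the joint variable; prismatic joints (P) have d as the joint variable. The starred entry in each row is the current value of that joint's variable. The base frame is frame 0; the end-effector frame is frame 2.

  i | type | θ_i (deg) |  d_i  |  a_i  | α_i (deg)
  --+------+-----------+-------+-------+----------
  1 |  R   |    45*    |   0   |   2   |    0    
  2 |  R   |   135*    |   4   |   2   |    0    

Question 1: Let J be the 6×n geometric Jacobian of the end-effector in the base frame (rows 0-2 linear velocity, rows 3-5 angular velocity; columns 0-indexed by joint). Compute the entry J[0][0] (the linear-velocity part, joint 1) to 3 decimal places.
-1.414

axis z_0 = ẑ; lever o_n−o_0 = (-0.5858,1.4142,4.0000)
cross product → J_v[:, 0] = (-1.4142,-0.5858,0.0000)
J_ω[:, 0] = z_0
entry J[0][0] = -1.4142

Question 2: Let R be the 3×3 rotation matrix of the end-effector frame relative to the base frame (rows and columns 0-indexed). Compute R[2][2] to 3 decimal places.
End-effector z-axis (col 2 of R) = (0.0000,0.0000,1.0000)
R[2][2] = 1.0000

1.000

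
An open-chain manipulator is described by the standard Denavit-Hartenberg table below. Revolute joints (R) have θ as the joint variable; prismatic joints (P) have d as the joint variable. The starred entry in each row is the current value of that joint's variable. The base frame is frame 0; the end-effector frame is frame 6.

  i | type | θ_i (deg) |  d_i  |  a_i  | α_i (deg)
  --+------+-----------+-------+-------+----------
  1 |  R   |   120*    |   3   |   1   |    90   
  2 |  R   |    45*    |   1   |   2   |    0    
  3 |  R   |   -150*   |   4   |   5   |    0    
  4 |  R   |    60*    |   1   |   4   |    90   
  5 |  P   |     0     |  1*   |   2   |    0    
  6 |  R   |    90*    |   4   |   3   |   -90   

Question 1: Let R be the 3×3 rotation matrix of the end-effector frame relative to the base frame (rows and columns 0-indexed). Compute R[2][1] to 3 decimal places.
0.707

End-effector y-axis (col 1 of R) = (-0.3536,0.6124,0.7071)
R[2][1] = 0.7071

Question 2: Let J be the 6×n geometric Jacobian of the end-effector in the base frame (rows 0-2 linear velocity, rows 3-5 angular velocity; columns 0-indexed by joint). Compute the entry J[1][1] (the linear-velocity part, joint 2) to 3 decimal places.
9.694

axis z_1 = (0.8660,0.5000,0.0000); lever o_n−o_1 = (7.3806,5.2164,-11.1936)
cross product → J_v[:, 1] = (-5.5968,9.6939,0.8272)
J_ω[:, 1] = z_1
entry J[1][1] = 9.6939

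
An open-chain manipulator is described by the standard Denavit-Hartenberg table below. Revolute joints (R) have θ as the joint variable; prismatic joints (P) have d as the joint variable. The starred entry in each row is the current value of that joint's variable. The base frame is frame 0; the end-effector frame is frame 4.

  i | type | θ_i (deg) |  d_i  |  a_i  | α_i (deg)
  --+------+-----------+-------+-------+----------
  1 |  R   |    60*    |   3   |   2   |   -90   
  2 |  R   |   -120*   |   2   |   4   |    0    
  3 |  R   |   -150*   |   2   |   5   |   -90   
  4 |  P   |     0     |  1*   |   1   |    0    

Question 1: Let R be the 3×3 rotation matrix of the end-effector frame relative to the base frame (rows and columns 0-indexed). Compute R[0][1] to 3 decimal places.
End-effector y-axis (col 1 of R) = (0.8660,-0.5000,-0.0000)
R[0][1] = 0.8660

0.866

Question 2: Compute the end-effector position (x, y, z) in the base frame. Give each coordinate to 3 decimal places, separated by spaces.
after link 1: o_1 = (1.0000, 1.7321, 3.0000)
after link 2: o_2 = (-1.7321, 1.0000, 6.4641)
after link 3: o_3 = (-3.4641, 2.0000, 1.4641)
after link 4: o_4 = (-3.9641, 1.1340, 0.4641)

-3.964 1.134 0.464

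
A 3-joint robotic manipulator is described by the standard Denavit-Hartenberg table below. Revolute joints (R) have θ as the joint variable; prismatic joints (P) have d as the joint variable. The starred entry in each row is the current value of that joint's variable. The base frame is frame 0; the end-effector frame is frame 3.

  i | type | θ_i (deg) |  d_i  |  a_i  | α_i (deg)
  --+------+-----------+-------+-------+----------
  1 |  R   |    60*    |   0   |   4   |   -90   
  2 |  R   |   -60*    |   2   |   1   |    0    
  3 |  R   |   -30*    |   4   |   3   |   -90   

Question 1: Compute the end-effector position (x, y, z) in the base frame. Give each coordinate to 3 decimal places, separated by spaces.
-2.946 6.897 3.866

after link 1: o_1 = (2.0000, 3.4641, 0.0000)
after link 2: o_2 = (0.5179, 4.8971, 0.8660)
after link 3: o_3 = (-2.9462, 6.8971, 3.8660)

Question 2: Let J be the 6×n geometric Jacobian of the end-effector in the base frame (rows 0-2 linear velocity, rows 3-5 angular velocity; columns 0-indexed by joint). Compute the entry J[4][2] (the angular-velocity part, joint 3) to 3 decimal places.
axis z_2 = (-0.8660,0.5000,0.0000); lever o_n−o_2 = (-3.4641,2.0000,3.0000)
cross product → J_v[:, 2] = (1.5000,2.5981,-0.0000)
J_ω[:, 2] = z_2
entry J[4][2] = 0.5000

0.500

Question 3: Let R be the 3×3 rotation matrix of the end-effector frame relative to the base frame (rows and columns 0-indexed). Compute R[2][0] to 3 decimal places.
End-effector x-axis (col 0 of R) = (0.0000,0.0000,1.0000)
R[2][0] = 1.0000

1.000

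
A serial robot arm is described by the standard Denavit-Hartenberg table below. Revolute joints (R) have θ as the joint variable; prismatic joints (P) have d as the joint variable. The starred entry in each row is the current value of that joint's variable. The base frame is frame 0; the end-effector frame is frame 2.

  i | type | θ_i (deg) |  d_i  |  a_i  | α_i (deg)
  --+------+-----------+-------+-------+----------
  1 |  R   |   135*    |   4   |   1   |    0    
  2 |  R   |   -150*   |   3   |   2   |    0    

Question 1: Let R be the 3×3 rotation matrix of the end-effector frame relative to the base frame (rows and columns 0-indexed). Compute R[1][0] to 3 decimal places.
-0.259

End-effector x-axis (col 0 of R) = (0.9659,-0.2588,0.0000)
R[1][0] = -0.2588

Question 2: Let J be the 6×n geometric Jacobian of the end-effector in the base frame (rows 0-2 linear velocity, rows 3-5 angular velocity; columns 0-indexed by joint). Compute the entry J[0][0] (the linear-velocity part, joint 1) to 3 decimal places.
-0.189

axis z_0 = ẑ; lever o_n−o_0 = (1.2247,0.1895,7.0000)
cross product → J_v[:, 0] = (-0.1895,1.2247,0.0000)
J_ω[:, 0] = z_0
entry J[0][0] = -0.1895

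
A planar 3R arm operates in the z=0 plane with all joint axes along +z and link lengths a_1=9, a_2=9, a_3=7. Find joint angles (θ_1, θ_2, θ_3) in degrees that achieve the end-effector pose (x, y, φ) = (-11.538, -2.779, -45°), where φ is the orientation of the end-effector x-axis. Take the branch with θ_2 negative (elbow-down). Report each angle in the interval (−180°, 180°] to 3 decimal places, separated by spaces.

-165.002 -44.997 164.999

wrist centre = target − a_3·(cos φ, sin φ) = (-16.4877, 2.1707)
cos θ_2 = (276.5580−9²−9²)/(2·9·9) = 0.7071; θ_2 = -44.9967° (elbow-down)
β = atan2(2.1707,-16.4877) = 172.4997°; ψ = atan2(-6.3636,15.3643) = -22.4983°
θ_1 = β − ψ = 194.9980°
θ_3 = φ − θ_1 − θ_2 = 164.9987° (wrapped to (-180°,180°])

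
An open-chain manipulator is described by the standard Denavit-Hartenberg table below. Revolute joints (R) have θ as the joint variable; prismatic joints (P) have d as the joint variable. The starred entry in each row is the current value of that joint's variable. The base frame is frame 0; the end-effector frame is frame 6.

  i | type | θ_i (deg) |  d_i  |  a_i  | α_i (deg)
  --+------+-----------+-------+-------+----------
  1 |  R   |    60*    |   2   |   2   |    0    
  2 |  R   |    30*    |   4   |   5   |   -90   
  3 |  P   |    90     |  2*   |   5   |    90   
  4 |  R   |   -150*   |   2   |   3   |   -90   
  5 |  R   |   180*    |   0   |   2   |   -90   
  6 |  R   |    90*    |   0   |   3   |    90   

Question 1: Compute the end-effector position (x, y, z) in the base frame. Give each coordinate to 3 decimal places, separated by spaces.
after link 1: o_1 = (1.0000, 1.7321, 2.0000)
after link 2: o_2 = (1.0000, 6.7321, 6.0000)
after link 3: o_3 = (-1.0000, 6.7321, 1.0000)
after link 4: o_4 = (0.5000, 8.7321, 3.5981)
after link 5: o_5 = (-0.5000, 8.7321, 1.8660)
after link 6: o_6 = (-3.0981, 8.7321, 3.3660)

-3.098 8.732 3.366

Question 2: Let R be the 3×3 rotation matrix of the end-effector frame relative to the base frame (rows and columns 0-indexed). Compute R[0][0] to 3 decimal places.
-0.866

End-effector x-axis (col 0 of R) = (-0.8660,0.0000,0.5000)
R[0][0] = -0.8660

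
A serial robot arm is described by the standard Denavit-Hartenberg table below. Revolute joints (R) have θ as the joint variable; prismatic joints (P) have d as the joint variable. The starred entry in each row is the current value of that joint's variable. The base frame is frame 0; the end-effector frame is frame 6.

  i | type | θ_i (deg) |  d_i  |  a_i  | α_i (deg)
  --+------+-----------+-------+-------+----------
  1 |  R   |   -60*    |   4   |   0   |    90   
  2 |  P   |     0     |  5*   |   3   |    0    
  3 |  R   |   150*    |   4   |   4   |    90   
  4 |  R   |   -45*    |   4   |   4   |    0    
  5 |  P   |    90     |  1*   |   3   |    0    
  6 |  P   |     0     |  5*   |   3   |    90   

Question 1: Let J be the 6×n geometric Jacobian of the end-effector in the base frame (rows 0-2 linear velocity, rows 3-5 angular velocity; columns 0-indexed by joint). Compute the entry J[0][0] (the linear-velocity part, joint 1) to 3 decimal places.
axis z_0 = ẑ; lever o_n−o_0 = (-9.8129,-3.8320,18.1958)
cross product → J_v[:, 0] = (3.8320,-9.8129,0.0000)
J_ω[:, 0] = z_0
entry J[0][0] = 3.8320

3.832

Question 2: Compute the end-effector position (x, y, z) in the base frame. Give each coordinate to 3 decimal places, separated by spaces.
after link 1: o_1 = (0.0000, 0.0000, 4.0000)
after link 2: o_2 = (-2.8301, -5.0981, 4.0000)
after link 3: o_3 = (-8.0263, -4.0981, 6.0000)
after link 4: o_4 = (-5.8015, -2.2946, 10.8783)
after link 5: o_5 = (-8.3072, -2.1973, 12.8050)
after link 6: o_6 = (-9.8129, -3.8320, 18.1958)

-9.813 -3.832 18.196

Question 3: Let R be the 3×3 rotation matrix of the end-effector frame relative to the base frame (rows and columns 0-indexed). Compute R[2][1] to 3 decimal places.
0.866

End-effector y-axis (col 1 of R) = (0.2500,-0.4330,0.8660)
R[2][1] = 0.8660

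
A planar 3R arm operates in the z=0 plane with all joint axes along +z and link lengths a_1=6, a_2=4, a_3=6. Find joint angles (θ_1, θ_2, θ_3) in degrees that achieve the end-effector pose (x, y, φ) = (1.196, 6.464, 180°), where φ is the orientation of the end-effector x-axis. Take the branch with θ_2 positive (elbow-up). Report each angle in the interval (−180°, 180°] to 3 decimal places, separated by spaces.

29.997 30.008 119.995

wrist centre = target − a_3·(cos φ, sin φ) = (7.1960, 6.4640)
cos θ_2 = (93.5657−6²−4²)/(2·6·4) = 0.8660; θ_2 = 30.0084° (elbow-up)
β = atan2(6.4640,7.1960) = 41.9326°; ψ = atan2(2.0005,9.4638) = 11.9358°
θ_1 = β − ψ = 29.9969°
θ_3 = φ − θ_1 − θ_2 = 119.9948° (wrapped to (-180°,180°])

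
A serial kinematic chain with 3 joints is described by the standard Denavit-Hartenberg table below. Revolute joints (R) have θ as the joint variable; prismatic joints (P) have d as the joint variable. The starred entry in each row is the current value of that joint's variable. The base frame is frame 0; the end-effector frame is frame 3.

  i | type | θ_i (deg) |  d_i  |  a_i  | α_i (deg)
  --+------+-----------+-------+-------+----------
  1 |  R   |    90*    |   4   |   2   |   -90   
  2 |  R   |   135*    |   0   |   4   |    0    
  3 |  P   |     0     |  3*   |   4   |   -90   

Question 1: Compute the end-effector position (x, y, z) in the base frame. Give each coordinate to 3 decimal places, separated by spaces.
after link 1: o_1 = (0.0000, 2.0000, 4.0000)
after link 2: o_2 = (-0.0000, -0.8284, 1.1716)
after link 3: o_3 = (-3.0000, -3.6569, -1.6569)

-3.000 -3.657 -1.657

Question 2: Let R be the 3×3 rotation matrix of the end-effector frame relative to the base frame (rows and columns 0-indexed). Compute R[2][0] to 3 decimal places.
End-effector x-axis (col 0 of R) = (-0.0000,-0.7071,-0.7071)
R[2][0] = -0.7071

-0.707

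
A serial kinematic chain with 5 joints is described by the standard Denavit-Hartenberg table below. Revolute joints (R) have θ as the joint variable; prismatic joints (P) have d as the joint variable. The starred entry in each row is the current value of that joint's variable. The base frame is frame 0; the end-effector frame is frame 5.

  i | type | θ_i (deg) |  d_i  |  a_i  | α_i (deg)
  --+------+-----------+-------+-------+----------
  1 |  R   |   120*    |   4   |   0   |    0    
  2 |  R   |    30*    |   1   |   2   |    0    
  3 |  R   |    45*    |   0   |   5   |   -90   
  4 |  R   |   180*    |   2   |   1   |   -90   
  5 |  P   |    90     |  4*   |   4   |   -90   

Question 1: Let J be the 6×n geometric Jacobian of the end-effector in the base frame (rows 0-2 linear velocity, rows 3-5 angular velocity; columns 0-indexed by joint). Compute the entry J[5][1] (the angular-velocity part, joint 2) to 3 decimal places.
axis z_1 = (0.0000,0.0000,1.0000); lever o_n−o_1 = (-6.1134,1.8966,5.0000)
cross product → J_v[:, 1] = (-1.8966,-6.1134,0.0000)
J_ω[:, 1] = z_1
entry J[5][1] = 1.0000

1.000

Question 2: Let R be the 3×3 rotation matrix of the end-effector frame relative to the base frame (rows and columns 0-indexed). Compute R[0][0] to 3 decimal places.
End-effector x-axis (col 0 of R) = (-0.2588,0.9659,-0.0000)
R[0][0] = -0.2588

-0.259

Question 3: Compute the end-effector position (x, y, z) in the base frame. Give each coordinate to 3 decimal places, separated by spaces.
after link 1: o_1 = (0.0000, 0.0000, 4.0000)
after link 2: o_2 = (-1.7321, 1.0000, 5.0000)
after link 3: o_3 = (-6.5617, -0.2941, 5.0000)
after link 4: o_4 = (-5.0781, -1.9671, 5.0000)
after link 5: o_5 = (-6.1134, 1.8966, 9.0000)

-6.113 1.897 9.000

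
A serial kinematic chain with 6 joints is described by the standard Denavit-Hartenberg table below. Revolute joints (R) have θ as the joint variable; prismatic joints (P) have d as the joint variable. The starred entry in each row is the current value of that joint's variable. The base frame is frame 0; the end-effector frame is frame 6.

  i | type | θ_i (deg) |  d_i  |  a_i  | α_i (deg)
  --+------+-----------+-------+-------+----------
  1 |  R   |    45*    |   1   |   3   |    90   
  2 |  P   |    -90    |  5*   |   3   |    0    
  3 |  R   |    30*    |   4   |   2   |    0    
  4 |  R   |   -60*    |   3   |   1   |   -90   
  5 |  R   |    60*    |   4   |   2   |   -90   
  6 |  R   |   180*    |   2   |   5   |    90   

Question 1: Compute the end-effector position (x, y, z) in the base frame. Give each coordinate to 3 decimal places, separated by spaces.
after link 1: o_1 = (2.1213, 2.1213, 1.0000)
after link 2: o_2 = (5.6569, -1.4142, -2.0000)
after link 3: o_3 = (9.1924, -3.5355, -3.7321)
after link 4: o_4 = (10.9602, -6.0104, -4.5981)
after link 5: o_5 = (11.8313, -2.6897, -7.4641)
after link 6: o_6 = (15.6824, -3.5482, -3.7990)

15.682 -3.548 -3.799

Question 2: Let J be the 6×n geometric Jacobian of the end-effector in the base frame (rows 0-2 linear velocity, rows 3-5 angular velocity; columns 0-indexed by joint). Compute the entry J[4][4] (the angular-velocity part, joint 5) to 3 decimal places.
0.612

axis z_4 = (0.6124,0.6124,-0.5000); lever o_n−o_4 = (4.7222,2.4622,0.7990)
cross product → J_v[:, 4] = (1.7204,-2.8504,-1.3840)
J_ω[:, 4] = z_4
entry J[4][4] = 0.6124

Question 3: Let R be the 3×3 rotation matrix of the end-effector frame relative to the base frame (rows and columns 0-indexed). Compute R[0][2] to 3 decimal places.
End-effector z-axis (col 2 of R) = (-0.6124,-0.6124,0.5000)
R[0][2] = -0.6124

-0.612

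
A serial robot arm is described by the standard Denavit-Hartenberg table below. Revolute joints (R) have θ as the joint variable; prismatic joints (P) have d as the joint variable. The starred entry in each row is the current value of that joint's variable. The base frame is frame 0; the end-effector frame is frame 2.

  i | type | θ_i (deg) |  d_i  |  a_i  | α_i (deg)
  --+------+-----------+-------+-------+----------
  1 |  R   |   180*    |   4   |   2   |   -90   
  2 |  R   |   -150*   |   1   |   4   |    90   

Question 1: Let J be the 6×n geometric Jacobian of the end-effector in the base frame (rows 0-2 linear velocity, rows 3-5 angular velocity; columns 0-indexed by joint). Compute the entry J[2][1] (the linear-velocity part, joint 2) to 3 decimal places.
3.464

axis z_1 = (-0.0000,-1.0000,0.0000); lever o_n−o_1 = (3.4641,-1.0000,2.0000)
cross product → J_v[:, 1] = (-2.0000,0.0000,3.4641)
J_ω[:, 1] = z_1
entry J[2][1] = 3.4641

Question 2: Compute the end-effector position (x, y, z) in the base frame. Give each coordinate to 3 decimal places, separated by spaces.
1.464 -1.000 6.000

after link 1: o_1 = (-2.0000, 0.0000, 4.0000)
after link 2: o_2 = (1.4641, -1.0000, 6.0000)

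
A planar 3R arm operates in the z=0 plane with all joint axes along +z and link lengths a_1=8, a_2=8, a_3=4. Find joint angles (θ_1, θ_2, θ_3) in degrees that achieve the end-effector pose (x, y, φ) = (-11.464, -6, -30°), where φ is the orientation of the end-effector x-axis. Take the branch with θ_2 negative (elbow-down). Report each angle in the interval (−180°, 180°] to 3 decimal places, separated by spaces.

-149.999 -30.003 150.001

wrist centre = target − a_3·(cos φ, sin φ) = (-14.9281, -4.0000)
cos θ_2 = (238.8482−8²−8²)/(2·8·8) = 0.8660; θ_2 = -30.0027° (elbow-down)
β = atan2(-4.0000,-14.9281) = -164.9999°; ψ = atan2(-4.0003,14.9280) = -15.0014°
θ_1 = β − ψ = -149.9985°
θ_3 = φ − θ_1 − θ_2 = 150.0013° (wrapped to (-180°,180°])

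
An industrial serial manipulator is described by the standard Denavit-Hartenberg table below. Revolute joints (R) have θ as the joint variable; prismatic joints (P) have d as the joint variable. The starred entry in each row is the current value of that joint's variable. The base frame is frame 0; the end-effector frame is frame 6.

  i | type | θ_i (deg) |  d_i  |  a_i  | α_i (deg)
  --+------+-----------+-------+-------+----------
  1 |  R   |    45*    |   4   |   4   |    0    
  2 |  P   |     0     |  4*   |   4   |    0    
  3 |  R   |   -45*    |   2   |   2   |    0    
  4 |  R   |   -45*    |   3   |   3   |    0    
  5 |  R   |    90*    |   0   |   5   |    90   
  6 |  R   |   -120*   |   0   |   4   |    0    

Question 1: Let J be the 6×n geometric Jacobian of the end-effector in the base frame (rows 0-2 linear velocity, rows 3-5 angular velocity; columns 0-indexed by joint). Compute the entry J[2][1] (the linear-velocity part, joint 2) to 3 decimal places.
1.000

prismatic axis z_1 = (0.0000,0.0000,1.0000)
J_v[:, 1] = z_1; J_ω[:, 1] = (0,0,0)
entry J[2][1] = 1.0000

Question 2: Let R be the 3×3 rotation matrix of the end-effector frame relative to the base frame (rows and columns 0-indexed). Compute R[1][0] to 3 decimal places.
-0.354

End-effector x-axis (col 0 of R) = (-0.3536,-0.3536,-0.8660)
R[1][0] = -0.3536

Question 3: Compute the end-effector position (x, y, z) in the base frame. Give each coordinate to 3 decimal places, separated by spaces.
after link 1: o_1 = (2.8284, 2.8284, 4.0000)
after link 2: o_2 = (5.6569, 5.6569, 8.0000)
after link 3: o_3 = (7.6569, 5.6569, 10.0000)
after link 4: o_4 = (9.7782, 3.5355, 13.0000)
after link 5: o_5 = (13.3137, 7.0711, 13.0000)
after link 6: o_6 = (11.8995, 5.6569, 9.5359)

11.899 5.657 9.536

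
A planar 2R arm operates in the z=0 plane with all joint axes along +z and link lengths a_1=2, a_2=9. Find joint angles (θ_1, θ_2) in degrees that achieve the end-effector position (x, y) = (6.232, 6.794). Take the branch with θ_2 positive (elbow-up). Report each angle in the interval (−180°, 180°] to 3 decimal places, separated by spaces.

-30.006 90.006

cos θ_2 = (84.9963−2²−9²)/(2·2·9) = -0.0001; θ_2 = 90.0060° (elbow-up)
β = atan2(6.7940,6.2320) = 47.4705°; ψ = atan2(9.0000,1.9991) = 77.4769°
θ_1 = β − ψ = -30.0064°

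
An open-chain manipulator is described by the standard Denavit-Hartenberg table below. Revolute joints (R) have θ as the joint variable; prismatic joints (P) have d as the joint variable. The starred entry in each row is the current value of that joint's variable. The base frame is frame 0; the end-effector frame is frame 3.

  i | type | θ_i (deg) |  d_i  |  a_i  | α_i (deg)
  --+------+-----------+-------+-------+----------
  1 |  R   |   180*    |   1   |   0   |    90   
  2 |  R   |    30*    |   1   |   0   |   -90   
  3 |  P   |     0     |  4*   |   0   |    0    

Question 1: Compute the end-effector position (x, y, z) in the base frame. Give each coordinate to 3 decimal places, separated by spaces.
2.000 1.000 4.464

after link 1: o_1 = (0.0000, 0.0000, 1.0000)
after link 2: o_2 = (0.0000, 1.0000, 1.0000)
after link 3: o_3 = (2.0000, 1.0000, 4.4641)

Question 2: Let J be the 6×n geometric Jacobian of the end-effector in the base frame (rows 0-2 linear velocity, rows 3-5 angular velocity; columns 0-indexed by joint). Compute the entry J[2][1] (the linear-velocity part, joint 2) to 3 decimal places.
axis z_1 = (0.0000,1.0000,0.0000); lever o_n−o_1 = (2.0000,1.0000,3.4641)
cross product → J_v[:, 1] = (3.4641,-0.0000,-2.0000)
J_ω[:, 1] = z_1
entry J[2][1] = -2.0000

-2.000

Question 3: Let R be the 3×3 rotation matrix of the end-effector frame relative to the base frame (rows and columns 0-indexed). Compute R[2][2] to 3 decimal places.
End-effector z-axis (col 2 of R) = (0.5000,-0.0000,0.8660)
R[2][2] = 0.8660

0.866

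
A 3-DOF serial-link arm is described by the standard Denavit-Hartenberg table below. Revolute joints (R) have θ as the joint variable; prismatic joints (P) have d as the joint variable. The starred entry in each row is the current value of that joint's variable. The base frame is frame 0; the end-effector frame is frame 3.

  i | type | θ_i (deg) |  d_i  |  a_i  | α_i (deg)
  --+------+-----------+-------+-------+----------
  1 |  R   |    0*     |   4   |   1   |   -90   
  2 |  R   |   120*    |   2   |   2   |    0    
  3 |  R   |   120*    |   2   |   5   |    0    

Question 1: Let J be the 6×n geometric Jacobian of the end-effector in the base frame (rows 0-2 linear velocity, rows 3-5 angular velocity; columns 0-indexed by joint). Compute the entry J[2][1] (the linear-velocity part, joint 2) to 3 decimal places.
axis z_1 = (0.0000,1.0000,0.0000); lever o_n−o_1 = (-3.5000,4.0000,2.5981)
cross product → J_v[:, 1] = (2.5981,-0.0000,3.5000)
J_ω[:, 1] = z_1
entry J[2][1] = 3.5000

3.500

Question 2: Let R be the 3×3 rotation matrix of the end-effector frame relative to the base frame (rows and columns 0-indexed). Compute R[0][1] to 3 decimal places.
0.866

End-effector y-axis (col 1 of R) = (0.8660,-0.0000,0.5000)
R[0][1] = 0.8660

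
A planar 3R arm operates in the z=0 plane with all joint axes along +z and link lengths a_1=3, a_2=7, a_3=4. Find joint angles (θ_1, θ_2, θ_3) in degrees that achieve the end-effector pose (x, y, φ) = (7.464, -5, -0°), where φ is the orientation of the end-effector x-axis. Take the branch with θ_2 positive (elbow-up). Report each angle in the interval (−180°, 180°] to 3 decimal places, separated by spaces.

-150.002 120.001 30.001

wrist centre = target − a_3·(cos φ, sin φ) = (3.4640, -5.0000)
cos θ_2 = (36.9993−3²−7²)/(2·3·7) = -0.5000; θ_2 = 120.0011° (elbow-up)
β = atan2(-5.0000,3.4640) = -55.2858°; ψ = atan2(6.0621,-0.5001) = 94.7162°
θ_1 = β − ψ = -150.0019°
θ_3 = φ − θ_1 − θ_2 = 30.0008° (wrapped to (-180°,180°])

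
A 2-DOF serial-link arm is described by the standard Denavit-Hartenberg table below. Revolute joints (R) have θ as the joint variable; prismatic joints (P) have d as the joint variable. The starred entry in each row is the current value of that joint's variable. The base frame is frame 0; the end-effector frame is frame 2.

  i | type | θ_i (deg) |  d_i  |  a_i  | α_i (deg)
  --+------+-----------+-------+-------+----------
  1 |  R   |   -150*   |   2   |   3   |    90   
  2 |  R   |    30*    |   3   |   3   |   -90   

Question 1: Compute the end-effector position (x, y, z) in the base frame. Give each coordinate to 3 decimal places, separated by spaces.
after link 1: o_1 = (-2.5981, -1.5000, 2.0000)
after link 2: o_2 = (-6.3481, -0.2010, 3.5000)

-6.348 -0.201 3.500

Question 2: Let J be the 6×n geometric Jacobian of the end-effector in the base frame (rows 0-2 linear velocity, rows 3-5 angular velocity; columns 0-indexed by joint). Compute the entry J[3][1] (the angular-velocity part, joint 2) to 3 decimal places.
-0.500

axis z_1 = (-0.5000,0.8660,0.0000); lever o_n−o_1 = (-3.7500,1.2990,1.5000)
cross product → J_v[:, 1] = (1.2990,0.7500,2.5981)
J_ω[:, 1] = z_1
entry J[3][1] = -0.5000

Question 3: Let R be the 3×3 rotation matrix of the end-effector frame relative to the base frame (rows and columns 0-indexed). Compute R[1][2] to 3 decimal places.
End-effector z-axis (col 2 of R) = (0.4330,0.2500,0.8660)
R[1][2] = 0.2500

0.250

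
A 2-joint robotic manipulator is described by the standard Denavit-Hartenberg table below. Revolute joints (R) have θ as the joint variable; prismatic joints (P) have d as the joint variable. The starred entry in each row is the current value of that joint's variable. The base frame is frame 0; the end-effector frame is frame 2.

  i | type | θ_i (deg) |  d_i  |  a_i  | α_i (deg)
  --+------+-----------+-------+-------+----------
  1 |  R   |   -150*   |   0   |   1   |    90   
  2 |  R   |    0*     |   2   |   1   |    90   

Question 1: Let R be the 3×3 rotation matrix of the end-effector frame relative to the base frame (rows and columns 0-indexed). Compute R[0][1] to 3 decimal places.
End-effector y-axis (col 1 of R) = (-0.5000,0.8660,0.0000)
R[0][1] = -0.5000

-0.500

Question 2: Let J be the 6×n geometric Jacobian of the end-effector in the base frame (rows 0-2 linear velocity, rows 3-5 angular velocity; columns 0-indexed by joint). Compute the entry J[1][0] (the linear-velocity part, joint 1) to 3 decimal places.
axis z_0 = ẑ; lever o_n−o_0 = (-2.7321,0.7321,0.0000)
cross product → J_v[:, 0] = (-0.7321,-2.7321,0.0000)
J_ω[:, 0] = z_0
entry J[1][0] = -2.7321

-2.732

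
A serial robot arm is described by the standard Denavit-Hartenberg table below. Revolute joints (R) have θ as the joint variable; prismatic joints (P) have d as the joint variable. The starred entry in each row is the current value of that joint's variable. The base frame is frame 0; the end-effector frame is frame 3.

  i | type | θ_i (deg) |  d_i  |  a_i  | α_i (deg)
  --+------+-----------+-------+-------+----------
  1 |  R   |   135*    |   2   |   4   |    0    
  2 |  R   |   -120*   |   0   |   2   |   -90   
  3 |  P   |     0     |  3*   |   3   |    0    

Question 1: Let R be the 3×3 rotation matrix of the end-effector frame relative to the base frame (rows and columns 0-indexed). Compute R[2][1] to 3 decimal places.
End-effector y-axis (col 1 of R) = (-0.0000,0.0000,-1.0000)
R[2][1] = -1.0000

-1.000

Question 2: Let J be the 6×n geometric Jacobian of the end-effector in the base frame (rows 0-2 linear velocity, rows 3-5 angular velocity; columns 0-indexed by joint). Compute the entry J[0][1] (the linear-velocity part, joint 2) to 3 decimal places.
axis z_1 = (0.0000,0.0000,1.0000); lever o_n−o_1 = (4.0532,4.1919,0.0000)
cross product → J_v[:, 1] = (-4.1919,4.0532,0.0000)
J_ω[:, 1] = z_1
entry J[0][1] = -4.1919

-4.192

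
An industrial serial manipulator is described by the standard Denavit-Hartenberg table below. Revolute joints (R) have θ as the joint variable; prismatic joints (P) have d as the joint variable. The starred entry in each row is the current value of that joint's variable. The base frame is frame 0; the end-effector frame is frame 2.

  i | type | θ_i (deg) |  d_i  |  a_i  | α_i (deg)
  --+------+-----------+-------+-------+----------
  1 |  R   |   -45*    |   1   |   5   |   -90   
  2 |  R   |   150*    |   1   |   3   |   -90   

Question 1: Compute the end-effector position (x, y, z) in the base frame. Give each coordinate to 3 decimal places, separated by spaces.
after link 1: o_1 = (3.5355, -3.5355, 1.0000)
after link 2: o_2 = (2.4055, -0.9913, -0.5000)

2.406 -0.991 -0.500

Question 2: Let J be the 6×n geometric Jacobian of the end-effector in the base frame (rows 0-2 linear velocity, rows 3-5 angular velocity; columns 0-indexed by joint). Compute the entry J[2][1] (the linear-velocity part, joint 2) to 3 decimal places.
2.598

axis z_1 = (0.7071,0.7071,0.0000); lever o_n−o_1 = (-1.1300,2.5442,-1.5000)
cross product → J_v[:, 1] = (-1.0607,1.0607,2.5981)
J_ω[:, 1] = z_1
entry J[2][1] = 2.5981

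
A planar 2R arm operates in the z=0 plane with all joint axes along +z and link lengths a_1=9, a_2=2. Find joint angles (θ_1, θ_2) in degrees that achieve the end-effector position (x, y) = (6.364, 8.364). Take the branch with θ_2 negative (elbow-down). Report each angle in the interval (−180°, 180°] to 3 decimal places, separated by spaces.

60.466 -44.997

cos θ_2 = (110.4570−9²−2²)/(2·9·2) = 0.7071; θ_2 = -44.9974° (elbow-down)
β = atan2(8.3640,6.3640) = 52.7332°; ψ = atan2(-1.4141,10.4143) = -7.7329°
θ_1 = β − ψ = 60.4661°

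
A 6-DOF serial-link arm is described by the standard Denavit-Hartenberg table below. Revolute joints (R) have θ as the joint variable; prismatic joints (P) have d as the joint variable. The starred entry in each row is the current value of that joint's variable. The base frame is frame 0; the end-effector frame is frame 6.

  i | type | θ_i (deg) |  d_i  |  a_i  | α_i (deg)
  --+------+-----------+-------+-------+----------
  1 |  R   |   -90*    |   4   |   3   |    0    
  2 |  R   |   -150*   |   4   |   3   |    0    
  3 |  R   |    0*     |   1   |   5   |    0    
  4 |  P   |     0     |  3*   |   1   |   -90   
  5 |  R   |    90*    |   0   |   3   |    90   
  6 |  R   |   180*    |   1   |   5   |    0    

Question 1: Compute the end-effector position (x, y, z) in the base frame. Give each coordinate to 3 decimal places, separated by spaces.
-5.000 5.660 14.000

after link 1: o_1 = (0.0000, -3.0000, 4.0000)
after link 2: o_2 = (-1.5000, -0.4019, 8.0000)
after link 3: o_3 = (-4.0000, 3.9282, 9.0000)
after link 4: o_4 = (-4.5000, 4.7942, 12.0000)
after link 5: o_5 = (-4.5000, 4.7942, 9.0000)
after link 6: o_6 = (-5.0000, 5.6603, 14.0000)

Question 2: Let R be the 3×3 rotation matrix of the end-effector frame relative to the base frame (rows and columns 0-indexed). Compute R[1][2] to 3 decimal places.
0.866

End-effector z-axis (col 2 of R) = (-0.5000,0.8660,0.0000)
R[1][2] = 0.8660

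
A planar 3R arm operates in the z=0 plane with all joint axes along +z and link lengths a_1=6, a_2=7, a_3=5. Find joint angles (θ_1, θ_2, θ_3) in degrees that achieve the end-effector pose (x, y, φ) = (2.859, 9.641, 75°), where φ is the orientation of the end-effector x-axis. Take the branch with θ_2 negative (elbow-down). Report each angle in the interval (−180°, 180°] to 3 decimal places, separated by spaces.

150.007 -135.005 59.998

wrist centre = target − a_3·(cos φ, sin φ) = (1.5649, 4.8114)
cos θ_2 = (25.5982−6²−7²)/(2·6·7) = -0.7072; θ_2 = -135.0046° (elbow-down)
β = atan2(4.8114,1.5649) = 71.9828°; ψ = atan2(-4.9493,1.0499) = -78.0240°
θ_1 = β − ψ = 150.0068°
θ_3 = φ − θ_1 − θ_2 = 59.9979° (wrapped to (-180°,180°])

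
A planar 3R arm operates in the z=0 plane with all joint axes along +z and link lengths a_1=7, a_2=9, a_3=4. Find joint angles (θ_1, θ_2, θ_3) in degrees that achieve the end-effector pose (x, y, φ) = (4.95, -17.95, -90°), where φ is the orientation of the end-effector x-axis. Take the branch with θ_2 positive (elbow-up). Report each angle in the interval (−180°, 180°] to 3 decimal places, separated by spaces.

wrist centre = target − a_3·(cos φ, sin φ) = (4.9500, -13.9500)
cos θ_2 = (219.1050−7²−9²)/(2·7·9) = 0.7072; θ_2 = 44.9939° (elbow-up)
β = atan2(-13.9500,4.9500) = -70.4633°; ψ = atan2(6.3633,13.3646) = 25.4604°
θ_1 = β − ψ = -95.9238°
θ_3 = φ − θ_1 − θ_2 = -39.0701° (wrapped to (-180°,180°])

-95.924 44.994 -39.070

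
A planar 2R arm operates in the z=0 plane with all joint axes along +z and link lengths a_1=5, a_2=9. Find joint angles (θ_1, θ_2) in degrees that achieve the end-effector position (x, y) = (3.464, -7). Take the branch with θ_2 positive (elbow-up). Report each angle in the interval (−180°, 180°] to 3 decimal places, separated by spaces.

-150.001 120.001

cos θ_2 = (60.9993−5²−9²)/(2·5·9) = -0.5000; θ_2 = 120.0005° (elbow-up)
β = atan2(-7.0000,3.4640) = -63.6712°; ψ = atan2(7.7942,0.4999) = 86.3300°
θ_1 = β − ψ = -150.0012°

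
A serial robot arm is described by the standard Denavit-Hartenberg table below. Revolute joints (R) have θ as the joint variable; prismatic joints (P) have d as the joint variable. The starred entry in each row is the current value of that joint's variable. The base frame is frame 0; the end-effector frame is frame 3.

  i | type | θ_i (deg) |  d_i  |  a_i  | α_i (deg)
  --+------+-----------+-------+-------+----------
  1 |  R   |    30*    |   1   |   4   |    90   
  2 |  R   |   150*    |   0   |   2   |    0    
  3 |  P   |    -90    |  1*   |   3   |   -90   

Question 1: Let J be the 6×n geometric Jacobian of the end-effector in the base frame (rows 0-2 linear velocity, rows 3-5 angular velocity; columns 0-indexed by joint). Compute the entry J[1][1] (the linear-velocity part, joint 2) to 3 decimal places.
-1.799

axis z_1 = (0.5000,-0.8660,0.0000); lever o_n−o_1 = (0.2990,-0.9821,3.5981)
cross product → J_v[:, 1] = (-3.1160,-1.7990,-0.2321)
J_ω[:, 1] = z_1
entry J[1][1] = -1.7990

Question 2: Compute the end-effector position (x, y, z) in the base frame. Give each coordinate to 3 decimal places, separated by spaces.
3.763 1.018 4.598

after link 1: o_1 = (3.4641, 2.0000, 1.0000)
after link 2: o_2 = (1.9641, 1.1340, 2.0000)
after link 3: o_3 = (3.7631, 1.0179, 4.5981)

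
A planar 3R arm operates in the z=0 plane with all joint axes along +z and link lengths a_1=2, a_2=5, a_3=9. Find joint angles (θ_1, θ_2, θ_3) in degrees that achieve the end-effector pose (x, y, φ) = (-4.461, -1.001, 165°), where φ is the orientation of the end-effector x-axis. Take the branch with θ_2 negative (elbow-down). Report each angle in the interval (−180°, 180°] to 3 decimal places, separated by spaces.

29.990 -89.989 -135.001

wrist centre = target − a_3·(cos φ, sin φ) = (4.2323, -3.3304)
cos θ_2 = (29.0040−2²−5²)/(2·2·5) = 0.0002; θ_2 = -89.9885° (elbow-down)
β = atan2(-3.3304,4.2323) = -38.1988°; ψ = atan2(-5.0000,2.0010) = -68.1887°
θ_1 = β − ψ = 29.9899°
θ_3 = φ − θ_1 − θ_2 = -135.0014° (wrapped to (-180°,180°])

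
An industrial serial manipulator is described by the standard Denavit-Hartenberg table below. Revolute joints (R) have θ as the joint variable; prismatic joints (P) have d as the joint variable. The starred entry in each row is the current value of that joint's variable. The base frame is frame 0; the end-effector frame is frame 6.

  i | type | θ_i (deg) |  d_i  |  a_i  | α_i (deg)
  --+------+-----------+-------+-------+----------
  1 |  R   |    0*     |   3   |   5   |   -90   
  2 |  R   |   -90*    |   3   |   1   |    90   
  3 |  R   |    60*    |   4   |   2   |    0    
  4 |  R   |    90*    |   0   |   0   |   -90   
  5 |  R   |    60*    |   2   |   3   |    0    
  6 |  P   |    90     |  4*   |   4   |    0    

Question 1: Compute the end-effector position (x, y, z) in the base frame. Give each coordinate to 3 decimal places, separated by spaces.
5.598 -1.446 3.701

after link 1: o_1 = (5.0000, 0.0000, 3.0000)
after link 2: o_2 = (5.0000, 3.0000, 4.0000)
after link 3: o_3 = (1.0000, 4.7321, 5.0000)
after link 4: o_4 = (1.0000, 4.7321, 5.0000)
after link 5: o_5 = (3.5981, 3.7500, 2.7010)
after link 6: o_6 = (5.5981, -1.4462, 3.7010)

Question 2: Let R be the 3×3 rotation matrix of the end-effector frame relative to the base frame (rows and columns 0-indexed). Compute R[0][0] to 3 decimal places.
0.500

End-effector x-axis (col 0 of R) = (0.5000,-0.4330,0.7500)
R[0][0] = 0.5000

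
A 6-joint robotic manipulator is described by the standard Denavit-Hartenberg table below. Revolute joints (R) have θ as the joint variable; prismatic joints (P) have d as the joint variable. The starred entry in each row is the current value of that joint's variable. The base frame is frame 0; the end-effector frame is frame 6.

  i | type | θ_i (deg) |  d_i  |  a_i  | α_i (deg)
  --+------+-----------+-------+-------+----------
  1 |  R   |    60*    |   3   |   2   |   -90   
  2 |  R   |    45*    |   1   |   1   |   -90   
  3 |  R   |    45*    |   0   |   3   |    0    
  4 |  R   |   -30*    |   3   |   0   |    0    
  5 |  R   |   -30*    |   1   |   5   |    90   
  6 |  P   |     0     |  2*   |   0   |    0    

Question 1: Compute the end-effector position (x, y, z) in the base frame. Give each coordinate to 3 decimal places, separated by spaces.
after link 1: o_1 = (1.0000, 1.7321, 3.0000)
after link 2: o_2 = (0.4875, 2.8444, 2.2929)
after link 3: o_3 = (3.0746, 3.0828, 0.7929)
after link 4: o_4 = (2.0140, 1.2457, -1.3284)
after link 5: o_5 = (2.2472, 4.2379, -5.4506)
after link 6: o_6 = (0.3912, 4.8868, -5.0846)

0.391 4.887 -5.085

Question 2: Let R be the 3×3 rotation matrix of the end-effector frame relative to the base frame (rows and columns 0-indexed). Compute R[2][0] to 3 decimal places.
End-effector x-axis (col 0 of R) = (0.1174,0.7209,-0.6830)
R[2][0] = -0.6830

-0.683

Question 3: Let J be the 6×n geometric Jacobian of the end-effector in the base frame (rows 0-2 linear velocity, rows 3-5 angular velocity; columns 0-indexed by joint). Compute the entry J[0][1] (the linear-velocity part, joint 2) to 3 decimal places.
axis z_1 = (-0.8660,0.5000,0.0000); lever o_n−o_1 = (-0.6088,3.1548,-8.0846)
cross product → J_v[:, 1] = (-4.0423,-7.0014,-2.4277)
J_ω[:, 1] = z_1
entry J[0][1] = -4.0423

-4.042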